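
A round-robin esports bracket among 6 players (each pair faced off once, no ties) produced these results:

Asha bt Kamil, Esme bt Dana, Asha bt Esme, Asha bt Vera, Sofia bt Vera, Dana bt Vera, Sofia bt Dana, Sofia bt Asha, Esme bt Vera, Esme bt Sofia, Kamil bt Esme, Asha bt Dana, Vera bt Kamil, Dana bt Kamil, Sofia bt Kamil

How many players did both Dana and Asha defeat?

Dana beat: Kamil, Vera.
Asha beat: Dana, Kamil, Esme, Vera.
Both beat: Kamil, Vera — 2.

2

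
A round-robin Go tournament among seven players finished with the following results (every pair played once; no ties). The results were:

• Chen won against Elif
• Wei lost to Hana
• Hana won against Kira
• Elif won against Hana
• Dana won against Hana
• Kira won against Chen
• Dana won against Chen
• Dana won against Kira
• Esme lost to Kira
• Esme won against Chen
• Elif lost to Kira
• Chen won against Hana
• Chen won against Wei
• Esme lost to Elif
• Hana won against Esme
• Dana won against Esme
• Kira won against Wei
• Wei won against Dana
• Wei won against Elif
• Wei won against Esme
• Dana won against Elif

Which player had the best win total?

Dana

Win totals: Chen 3, Hana 3, Kira 4, Esme 1, Dana 5, Wei 3, Elif 2.
Dana leads with 5 wins (next highest: 4).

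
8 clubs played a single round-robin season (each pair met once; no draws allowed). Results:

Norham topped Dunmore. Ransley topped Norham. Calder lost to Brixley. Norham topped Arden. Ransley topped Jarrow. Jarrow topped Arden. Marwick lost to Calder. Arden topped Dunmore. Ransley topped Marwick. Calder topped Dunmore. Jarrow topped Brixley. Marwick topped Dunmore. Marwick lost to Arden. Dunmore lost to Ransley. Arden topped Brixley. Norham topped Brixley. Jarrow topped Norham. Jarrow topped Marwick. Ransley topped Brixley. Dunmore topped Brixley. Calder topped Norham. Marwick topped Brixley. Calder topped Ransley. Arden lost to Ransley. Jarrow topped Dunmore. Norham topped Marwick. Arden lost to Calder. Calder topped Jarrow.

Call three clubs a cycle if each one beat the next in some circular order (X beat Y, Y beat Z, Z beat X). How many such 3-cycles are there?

6

Win totals: Norham 4, Arden 3, Dunmore 1, Brixley 1, Jarrow 5, Calder 6, Marwick 2, Ransley 6.
A club with w wins dominates both others in C(w,2) triples; summing gives 6 + 3 + 0 + 0 + 10 + 15 + 1 + 15 = 50 transitive triples.
Total triples C(8,3) = 56, so cyclic triples = 56 − 50 = 6.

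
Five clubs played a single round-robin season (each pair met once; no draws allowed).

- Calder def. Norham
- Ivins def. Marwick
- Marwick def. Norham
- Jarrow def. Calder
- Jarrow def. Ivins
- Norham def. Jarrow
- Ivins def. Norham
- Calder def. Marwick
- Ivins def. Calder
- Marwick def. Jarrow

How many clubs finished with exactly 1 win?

Win totals: Jarrow 2, Calder 2, Marwick 2, Norham 1, Ivins 3.
Exactly 1: Norham — 1 club.

1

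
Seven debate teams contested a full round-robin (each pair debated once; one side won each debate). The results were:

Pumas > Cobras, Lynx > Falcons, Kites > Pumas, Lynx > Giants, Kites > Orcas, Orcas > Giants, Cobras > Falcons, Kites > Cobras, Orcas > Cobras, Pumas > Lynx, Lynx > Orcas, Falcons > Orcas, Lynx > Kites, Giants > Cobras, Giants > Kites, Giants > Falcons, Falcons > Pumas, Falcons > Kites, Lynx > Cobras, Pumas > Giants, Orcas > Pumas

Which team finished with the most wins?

Lynx

Win totals: Cobras 1, Orcas 3, Falcons 3, Kites 3, Pumas 3, Giants 3, Lynx 5.
Lynx leads with 5 wins (next highest: 3).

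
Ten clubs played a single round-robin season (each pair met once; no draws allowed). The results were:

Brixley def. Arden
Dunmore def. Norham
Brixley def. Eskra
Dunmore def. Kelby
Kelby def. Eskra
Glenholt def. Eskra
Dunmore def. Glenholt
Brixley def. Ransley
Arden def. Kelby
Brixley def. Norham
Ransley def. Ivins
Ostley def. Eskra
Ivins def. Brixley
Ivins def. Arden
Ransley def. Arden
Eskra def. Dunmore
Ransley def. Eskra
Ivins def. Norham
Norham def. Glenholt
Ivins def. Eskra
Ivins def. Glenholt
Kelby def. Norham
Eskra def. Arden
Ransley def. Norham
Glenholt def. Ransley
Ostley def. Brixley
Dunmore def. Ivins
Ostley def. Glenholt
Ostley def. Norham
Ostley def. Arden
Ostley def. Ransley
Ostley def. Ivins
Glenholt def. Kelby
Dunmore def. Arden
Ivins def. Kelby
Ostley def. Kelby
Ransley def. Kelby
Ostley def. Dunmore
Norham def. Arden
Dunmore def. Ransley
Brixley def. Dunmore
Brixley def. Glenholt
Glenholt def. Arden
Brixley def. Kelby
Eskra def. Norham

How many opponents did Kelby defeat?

2

Kelby's results: beat Eskra, Norham; lost to Brixley, Arden, Ostley, Ivins, Dunmore, Ransley, Glenholt.
That is 2 wins.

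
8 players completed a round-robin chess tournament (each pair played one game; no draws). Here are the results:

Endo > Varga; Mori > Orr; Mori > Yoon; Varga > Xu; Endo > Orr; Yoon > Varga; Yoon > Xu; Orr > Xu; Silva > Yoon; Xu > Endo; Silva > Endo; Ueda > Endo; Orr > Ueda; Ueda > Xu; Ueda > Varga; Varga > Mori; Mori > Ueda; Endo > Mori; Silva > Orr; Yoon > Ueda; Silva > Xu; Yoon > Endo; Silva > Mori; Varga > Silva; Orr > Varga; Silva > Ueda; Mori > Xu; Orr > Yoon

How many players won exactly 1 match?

Win totals: Silva 6, Ueda 3, Orr 4, Xu 1, Mori 4, Varga 3, Endo 3, Yoon 4.
Exactly 1: Xu — 1 player.

1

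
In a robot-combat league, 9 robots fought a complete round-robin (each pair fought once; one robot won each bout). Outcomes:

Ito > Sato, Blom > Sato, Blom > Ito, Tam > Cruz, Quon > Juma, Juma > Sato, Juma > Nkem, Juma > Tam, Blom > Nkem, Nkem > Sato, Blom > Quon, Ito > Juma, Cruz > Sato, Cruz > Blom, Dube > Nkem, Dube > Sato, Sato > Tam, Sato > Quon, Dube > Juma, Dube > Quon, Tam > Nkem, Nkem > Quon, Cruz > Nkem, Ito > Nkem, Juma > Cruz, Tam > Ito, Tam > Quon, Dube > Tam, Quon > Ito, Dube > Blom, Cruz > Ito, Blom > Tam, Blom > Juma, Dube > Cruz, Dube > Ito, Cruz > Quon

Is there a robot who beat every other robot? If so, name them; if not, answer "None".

Dube

Dube has 8 wins out of 8 opponents — a perfect record.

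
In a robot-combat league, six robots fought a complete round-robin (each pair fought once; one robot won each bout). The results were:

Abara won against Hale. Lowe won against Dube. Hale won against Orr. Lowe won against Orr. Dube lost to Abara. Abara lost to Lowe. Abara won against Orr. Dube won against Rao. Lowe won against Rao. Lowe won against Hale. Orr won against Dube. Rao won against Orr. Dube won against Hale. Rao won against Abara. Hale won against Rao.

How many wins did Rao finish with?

Rao's results: beat Orr, Abara; lost to Lowe, Dube, Hale.
That is 2 wins.

2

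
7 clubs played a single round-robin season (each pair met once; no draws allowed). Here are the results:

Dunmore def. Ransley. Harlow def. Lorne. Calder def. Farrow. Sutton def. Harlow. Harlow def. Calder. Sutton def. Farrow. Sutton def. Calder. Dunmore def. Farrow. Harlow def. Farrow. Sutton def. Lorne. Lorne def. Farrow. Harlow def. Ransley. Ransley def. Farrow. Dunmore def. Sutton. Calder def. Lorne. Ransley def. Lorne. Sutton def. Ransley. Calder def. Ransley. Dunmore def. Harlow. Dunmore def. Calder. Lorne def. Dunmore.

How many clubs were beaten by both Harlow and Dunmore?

3

Harlow beat: Farrow, Ransley, Lorne, Calder.
Dunmore beat: Farrow, Ransley, Harlow, Sutton, Calder.
Both beat: Farrow, Ransley, Calder — 3.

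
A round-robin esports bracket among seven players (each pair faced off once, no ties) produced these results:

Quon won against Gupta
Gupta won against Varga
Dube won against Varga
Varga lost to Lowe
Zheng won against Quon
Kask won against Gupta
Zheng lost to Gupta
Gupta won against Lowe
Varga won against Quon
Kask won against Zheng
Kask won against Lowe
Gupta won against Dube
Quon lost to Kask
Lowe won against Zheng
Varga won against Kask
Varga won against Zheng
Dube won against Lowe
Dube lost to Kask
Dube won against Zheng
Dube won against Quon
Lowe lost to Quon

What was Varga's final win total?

Varga's results: beat Quon, Kask, Zheng; lost to Gupta, Lowe, Dube.
That is 3 wins.

3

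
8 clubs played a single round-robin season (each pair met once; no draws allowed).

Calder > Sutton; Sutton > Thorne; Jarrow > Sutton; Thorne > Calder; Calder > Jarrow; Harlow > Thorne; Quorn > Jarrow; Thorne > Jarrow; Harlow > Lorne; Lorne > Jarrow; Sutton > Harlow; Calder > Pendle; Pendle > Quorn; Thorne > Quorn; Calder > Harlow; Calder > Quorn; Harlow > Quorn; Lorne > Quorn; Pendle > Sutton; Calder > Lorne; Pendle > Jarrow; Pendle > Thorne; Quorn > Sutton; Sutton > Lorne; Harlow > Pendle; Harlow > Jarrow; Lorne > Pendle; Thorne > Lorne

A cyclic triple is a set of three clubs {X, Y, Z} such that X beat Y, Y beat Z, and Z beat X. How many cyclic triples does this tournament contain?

Win totals: Lorne 3, Thorne 4, Sutton 3, Quorn 2, Pendle 4, Jarrow 1, Harlow 5, Calder 6.
A club with w wins dominates both others in C(w,2) triples; summing gives 3 + 6 + 3 + 1 + 6 + 0 + 10 + 15 = 44 transitive triples.
Total triples C(8,3) = 56, so cyclic triples = 56 − 44 = 12.

12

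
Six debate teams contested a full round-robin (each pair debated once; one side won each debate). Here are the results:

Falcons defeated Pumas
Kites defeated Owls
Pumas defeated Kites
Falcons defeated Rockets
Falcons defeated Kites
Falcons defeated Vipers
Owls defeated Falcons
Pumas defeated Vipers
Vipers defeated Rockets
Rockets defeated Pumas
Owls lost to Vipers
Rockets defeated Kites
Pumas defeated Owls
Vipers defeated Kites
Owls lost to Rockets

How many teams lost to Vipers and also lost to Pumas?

2

Vipers beat: Rockets, Owls, Kites.
Pumas beat: Owls, Kites, Vipers.
Both beat: Owls, Kites — 2.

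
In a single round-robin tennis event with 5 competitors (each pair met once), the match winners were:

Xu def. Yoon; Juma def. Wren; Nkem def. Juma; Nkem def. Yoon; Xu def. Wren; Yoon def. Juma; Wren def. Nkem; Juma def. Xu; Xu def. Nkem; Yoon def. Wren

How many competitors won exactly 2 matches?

Win totals: Wren 1, Juma 2, Nkem 2, Xu 3, Yoon 2.
Exactly 2: Juma, Nkem, Yoon — 3 competitors.

3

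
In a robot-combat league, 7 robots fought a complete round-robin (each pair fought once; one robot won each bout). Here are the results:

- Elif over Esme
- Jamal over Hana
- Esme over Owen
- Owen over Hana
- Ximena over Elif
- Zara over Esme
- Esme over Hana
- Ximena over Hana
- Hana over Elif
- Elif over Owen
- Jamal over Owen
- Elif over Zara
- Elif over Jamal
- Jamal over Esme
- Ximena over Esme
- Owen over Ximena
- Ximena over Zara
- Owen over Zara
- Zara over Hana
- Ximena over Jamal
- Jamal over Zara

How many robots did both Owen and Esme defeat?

1

Owen beat: Zara, Ximena, Hana.
Esme beat: Hana, Owen.
Both beat: Hana — 1.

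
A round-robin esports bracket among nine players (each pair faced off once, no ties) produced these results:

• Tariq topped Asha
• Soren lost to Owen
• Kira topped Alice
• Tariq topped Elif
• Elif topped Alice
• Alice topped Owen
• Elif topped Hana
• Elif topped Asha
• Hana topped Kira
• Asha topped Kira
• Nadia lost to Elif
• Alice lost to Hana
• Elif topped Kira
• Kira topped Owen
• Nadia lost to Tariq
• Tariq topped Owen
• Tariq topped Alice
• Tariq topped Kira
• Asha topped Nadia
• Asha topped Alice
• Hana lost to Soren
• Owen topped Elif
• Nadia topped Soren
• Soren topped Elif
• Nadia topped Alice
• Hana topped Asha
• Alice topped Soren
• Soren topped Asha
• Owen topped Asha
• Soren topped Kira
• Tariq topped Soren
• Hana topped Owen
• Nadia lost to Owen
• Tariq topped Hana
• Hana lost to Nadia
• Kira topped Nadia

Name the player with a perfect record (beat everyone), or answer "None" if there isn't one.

Tariq has 8 wins out of 8 opponents — a perfect record.

Tariq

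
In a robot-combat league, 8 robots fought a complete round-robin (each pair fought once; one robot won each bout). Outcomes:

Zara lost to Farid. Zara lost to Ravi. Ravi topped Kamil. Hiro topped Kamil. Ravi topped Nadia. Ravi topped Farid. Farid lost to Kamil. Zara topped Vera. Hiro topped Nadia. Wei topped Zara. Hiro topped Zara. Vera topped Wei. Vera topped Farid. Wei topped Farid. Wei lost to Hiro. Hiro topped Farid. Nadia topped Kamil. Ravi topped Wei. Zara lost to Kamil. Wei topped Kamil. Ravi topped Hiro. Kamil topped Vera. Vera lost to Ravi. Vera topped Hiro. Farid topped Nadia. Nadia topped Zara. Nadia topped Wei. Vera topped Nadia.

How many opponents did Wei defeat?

Wei's results: beat Farid, Kamil, Zara; lost to Nadia, Ravi, Vera, Hiro.
That is 3 wins.

3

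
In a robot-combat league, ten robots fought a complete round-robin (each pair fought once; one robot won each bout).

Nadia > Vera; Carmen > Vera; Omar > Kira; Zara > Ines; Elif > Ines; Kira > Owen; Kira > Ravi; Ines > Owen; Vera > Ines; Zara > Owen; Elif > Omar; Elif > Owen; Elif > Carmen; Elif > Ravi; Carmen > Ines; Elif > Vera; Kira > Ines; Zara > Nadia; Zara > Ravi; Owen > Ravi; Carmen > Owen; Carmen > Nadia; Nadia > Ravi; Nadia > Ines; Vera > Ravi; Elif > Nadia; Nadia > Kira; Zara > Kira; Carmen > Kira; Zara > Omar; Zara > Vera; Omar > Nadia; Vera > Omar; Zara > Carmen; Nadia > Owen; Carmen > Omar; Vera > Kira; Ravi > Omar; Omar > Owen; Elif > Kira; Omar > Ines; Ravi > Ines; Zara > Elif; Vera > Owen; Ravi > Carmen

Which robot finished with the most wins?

Zara

Win totals: Ravi 3, Carmen 6, Omar 4, Ines 1, Nadia 5, Zara 9, Elif 8, Kira 3, Owen 1, Vera 5.
Zara leads with 9 wins (next highest: 8).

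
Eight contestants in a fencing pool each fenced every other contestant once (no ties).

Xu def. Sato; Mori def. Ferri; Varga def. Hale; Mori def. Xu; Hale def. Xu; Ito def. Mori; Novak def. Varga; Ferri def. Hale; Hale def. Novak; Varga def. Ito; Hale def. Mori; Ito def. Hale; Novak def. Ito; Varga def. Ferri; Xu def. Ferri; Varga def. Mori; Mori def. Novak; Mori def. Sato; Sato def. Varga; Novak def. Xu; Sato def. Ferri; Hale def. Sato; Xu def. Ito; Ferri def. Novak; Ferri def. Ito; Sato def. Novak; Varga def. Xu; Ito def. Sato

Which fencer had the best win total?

Varga

Win totals: Ito 3, Novak 3, Mori 4, Hale 4, Sato 3, Varga 5, Ferri 3, Xu 3.
Varga leads with 5 wins (next highest: 4).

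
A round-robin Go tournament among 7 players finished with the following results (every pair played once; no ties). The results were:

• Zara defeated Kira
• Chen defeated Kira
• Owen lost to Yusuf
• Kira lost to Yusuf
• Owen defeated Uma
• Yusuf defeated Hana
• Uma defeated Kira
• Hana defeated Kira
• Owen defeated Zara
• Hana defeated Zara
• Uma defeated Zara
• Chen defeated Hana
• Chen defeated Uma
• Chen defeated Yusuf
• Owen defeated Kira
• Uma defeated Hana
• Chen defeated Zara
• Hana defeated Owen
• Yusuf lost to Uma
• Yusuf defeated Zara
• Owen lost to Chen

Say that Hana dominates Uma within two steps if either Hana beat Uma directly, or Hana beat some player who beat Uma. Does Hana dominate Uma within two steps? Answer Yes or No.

Hana did not beat Uma directly.
Hana beat Kira, Zara, Owen. Of those, Owen beat Uma.

Yes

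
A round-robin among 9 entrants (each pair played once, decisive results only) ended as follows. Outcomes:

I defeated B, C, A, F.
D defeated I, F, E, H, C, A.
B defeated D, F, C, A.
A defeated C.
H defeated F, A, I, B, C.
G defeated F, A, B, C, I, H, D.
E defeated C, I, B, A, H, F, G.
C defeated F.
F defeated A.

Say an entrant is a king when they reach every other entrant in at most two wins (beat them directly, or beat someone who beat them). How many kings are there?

3

A cannot reach B, D, E, G, H, I in two steps.
B cannot reach G in two steps.
C cannot reach B, D, E, G, H, I in two steps.
D reaches everyone (king).
E reaches everyone (king).
F cannot reach B, D, E, G, H, I in two steps.
G reaches everyone (king).
H cannot reach E, G in two steps.
I cannot reach E, G, H in two steps.
Kings: D, E, G — 3.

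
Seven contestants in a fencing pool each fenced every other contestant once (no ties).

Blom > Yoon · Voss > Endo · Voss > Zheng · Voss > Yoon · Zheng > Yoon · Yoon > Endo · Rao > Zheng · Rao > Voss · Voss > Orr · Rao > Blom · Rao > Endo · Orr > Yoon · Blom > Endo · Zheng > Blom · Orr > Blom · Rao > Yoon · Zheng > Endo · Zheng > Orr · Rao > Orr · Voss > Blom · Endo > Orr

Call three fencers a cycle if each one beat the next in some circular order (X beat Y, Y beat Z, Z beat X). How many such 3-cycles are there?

2

Win totals: Voss 5, Orr 2, Endo 1, Zheng 4, Yoon 1, Blom 2, Rao 6.
A fencer with w wins dominates both others in C(w,2) triples; summing gives 10 + 1 + 0 + 6 + 0 + 1 + 15 = 33 transitive triples.
Total triples C(7,3) = 35, so cyclic triples = 35 − 33 = 2.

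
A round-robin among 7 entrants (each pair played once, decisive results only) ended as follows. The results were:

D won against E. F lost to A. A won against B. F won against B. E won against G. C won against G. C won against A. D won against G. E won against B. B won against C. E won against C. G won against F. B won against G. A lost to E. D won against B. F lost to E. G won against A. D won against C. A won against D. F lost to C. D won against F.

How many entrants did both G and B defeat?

0

G beat: A, F.
B beat: C, G.
No one was beaten by both.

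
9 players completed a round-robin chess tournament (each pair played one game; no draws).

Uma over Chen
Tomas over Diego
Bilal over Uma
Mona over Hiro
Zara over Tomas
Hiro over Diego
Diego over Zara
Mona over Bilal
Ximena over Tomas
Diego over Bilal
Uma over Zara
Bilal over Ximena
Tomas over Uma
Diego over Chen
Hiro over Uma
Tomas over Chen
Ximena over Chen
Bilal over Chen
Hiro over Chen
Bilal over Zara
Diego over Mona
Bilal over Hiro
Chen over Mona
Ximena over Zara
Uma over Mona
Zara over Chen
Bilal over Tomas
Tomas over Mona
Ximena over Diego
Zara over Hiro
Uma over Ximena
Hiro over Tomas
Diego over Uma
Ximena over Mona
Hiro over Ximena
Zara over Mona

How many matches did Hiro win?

5

Hiro's results: beat Chen, Tomas, Uma, Ximena, Diego; lost to Mona, Bilal, Zara.
That is 5 wins.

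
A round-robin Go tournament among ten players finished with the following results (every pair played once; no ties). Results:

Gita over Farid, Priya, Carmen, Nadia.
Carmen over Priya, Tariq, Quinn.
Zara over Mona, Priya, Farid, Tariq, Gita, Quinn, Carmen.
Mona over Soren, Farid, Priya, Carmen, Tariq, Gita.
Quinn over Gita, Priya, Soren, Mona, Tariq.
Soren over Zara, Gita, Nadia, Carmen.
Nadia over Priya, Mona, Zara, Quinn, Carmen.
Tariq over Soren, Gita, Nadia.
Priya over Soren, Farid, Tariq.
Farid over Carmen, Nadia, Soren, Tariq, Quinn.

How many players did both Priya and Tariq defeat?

1

Priya beat: Farid, Tariq, Soren.
Tariq beat: Nadia, Gita, Soren.
Both beat: Soren — 1.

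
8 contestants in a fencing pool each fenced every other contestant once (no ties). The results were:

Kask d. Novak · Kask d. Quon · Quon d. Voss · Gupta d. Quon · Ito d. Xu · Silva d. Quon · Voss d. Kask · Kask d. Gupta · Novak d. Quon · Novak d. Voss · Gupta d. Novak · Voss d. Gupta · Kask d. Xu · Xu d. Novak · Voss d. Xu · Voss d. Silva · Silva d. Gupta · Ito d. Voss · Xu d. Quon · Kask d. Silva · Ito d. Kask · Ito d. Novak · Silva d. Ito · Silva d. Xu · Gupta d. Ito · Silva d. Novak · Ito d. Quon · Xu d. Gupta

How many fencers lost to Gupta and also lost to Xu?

2

Gupta beat: Quon, Novak, Ito.
Xu beat: Quon, Novak, Gupta.
Both beat: Quon, Novak — 2.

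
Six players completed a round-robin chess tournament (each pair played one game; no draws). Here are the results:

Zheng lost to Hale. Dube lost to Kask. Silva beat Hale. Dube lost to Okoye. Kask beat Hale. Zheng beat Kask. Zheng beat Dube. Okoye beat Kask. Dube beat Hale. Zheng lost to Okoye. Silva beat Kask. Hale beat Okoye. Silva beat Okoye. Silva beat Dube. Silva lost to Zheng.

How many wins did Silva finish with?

4

Silva's results: beat Okoye, Kask, Hale, Dube; lost to Zheng.
That is 4 wins.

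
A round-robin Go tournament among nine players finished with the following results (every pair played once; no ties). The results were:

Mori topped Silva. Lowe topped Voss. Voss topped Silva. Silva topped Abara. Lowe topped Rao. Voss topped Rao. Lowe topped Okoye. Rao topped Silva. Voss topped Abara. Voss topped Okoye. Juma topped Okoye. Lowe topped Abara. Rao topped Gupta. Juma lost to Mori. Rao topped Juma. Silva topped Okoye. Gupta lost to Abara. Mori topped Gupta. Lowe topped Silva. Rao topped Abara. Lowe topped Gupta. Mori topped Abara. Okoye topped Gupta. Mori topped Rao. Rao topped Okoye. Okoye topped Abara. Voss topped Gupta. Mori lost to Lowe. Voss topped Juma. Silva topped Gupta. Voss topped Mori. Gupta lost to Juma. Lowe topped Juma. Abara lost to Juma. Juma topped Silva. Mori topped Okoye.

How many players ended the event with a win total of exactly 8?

Win totals: Lowe 8, Mori 6, Abara 1, Juma 4, Voss 7, Silva 3, Okoye 2, Rao 5, Gupta 0.
Exactly 8: Lowe — 1 player.

1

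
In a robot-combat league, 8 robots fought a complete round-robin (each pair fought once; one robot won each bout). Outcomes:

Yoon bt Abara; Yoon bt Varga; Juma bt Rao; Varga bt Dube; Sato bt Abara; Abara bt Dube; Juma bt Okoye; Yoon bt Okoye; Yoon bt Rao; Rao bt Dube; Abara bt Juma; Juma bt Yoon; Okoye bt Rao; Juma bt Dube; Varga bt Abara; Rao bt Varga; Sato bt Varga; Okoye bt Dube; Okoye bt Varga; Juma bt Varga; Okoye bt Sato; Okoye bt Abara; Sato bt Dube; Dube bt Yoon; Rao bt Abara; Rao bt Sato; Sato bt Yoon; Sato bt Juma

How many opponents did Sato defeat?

Sato's results: beat Yoon, Abara, Varga, Juma, Dube; lost to Rao, Okoye.
That is 5 wins.

5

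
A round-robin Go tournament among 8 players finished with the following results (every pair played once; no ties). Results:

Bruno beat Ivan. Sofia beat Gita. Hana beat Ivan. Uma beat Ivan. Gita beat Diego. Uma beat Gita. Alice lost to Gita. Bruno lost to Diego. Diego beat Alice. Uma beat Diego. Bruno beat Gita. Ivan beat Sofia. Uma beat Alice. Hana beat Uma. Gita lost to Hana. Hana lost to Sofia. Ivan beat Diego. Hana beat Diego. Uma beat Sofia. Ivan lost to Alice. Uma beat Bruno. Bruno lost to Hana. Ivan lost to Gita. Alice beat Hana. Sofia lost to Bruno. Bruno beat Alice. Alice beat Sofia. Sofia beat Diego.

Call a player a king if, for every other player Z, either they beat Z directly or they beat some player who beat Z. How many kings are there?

4

Ivan cannot reach Uma in two steps.
Sofia reaches everyone (king).
Uma reaches everyone (king).
Bruno cannot reach Uma in two steps.
Gita cannot reach Uma in two steps.
Diego cannot reach Uma in two steps.
Hana reaches everyone (king).
Alice reaches everyone (king).
Kings: Sofia, Uma, Hana, Alice — 4.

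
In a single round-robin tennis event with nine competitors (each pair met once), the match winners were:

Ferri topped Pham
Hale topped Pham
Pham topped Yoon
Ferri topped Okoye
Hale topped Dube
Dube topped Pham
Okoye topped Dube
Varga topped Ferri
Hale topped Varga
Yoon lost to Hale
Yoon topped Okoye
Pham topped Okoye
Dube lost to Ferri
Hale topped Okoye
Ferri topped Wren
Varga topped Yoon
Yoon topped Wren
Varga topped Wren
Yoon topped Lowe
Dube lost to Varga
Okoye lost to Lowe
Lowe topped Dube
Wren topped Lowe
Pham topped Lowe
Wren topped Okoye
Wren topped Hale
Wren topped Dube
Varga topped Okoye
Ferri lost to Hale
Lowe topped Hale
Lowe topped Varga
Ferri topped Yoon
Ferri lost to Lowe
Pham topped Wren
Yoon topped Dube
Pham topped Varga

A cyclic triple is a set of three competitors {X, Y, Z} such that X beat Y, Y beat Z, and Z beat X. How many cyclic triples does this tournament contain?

17

Win totals: Ferri 5, Wren 4, Varga 5, Pham 5, Dube 1, Lowe 5, Yoon 4, Okoye 1, Hale 6.
A competitor with w wins dominates both others in C(w,2) triples; summing gives 10 + 6 + 10 + 10 + 0 + 10 + 6 + 0 + 15 = 67 transitive triples.
Total triples C(9,3) = 84, so cyclic triples = 84 − 67 = 17.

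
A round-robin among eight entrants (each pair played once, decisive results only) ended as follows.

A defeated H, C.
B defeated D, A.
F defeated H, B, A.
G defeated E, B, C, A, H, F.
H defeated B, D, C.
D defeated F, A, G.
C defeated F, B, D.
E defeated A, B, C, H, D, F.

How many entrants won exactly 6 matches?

Win totals: A 2, B 2, C 3, D 3, E 6, F 3, G 6, H 3.
Exactly 6: E, G — 2 entrants.

2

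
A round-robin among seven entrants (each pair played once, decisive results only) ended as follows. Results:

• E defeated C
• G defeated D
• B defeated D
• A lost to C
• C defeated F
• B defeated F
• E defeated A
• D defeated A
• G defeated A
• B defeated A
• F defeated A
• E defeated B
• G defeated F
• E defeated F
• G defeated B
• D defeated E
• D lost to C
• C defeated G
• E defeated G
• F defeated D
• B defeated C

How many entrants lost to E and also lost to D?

1

E beat: A, B, C, F, G.
D beat: A, E.
Both beat: A — 1.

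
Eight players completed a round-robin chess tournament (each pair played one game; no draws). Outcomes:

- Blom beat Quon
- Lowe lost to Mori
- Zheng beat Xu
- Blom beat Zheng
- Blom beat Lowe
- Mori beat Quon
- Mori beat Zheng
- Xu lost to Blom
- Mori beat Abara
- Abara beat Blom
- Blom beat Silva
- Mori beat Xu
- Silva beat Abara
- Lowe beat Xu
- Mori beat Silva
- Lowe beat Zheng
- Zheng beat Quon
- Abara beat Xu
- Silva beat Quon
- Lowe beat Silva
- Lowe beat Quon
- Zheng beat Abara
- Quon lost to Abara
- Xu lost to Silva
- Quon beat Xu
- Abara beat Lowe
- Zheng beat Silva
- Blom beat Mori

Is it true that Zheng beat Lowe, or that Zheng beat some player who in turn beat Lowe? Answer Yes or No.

Zheng did not beat Lowe directly.
Zheng beat Abara, Xu, Quon, Silva. Of those, Abara beat Lowe.

Yes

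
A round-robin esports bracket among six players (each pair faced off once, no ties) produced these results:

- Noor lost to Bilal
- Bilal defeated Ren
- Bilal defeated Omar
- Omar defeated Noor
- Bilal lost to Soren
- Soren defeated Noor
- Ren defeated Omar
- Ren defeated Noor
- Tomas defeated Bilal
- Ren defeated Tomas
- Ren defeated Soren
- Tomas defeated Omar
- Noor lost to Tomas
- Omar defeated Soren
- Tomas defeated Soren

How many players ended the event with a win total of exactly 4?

2

Win totals: Soren 2, Tomas 4, Noor 0, Omar 2, Ren 4, Bilal 3.
Exactly 4: Tomas, Ren — 2 players.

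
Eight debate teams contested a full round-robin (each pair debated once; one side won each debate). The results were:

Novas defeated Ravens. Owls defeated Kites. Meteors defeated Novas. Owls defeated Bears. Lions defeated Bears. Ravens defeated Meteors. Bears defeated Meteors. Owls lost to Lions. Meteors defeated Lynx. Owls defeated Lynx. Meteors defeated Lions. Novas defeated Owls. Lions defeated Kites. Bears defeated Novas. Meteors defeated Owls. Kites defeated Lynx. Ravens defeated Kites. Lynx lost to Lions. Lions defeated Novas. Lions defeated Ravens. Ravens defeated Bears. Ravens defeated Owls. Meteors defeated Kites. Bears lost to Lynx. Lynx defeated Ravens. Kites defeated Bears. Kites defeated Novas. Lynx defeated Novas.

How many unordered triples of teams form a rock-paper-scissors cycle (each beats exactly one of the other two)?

14

Win totals: Novas 2, Kites 3, Lynx 3, Owls 3, Ravens 4, Meteors 5, Bears 2, Lions 6.
A team with w wins dominates both others in C(w,2) triples; summing gives 1 + 3 + 3 + 3 + 6 + 10 + 1 + 15 = 42 transitive triples.
Total triples C(8,3) = 56, so cyclic triples = 56 − 42 = 14.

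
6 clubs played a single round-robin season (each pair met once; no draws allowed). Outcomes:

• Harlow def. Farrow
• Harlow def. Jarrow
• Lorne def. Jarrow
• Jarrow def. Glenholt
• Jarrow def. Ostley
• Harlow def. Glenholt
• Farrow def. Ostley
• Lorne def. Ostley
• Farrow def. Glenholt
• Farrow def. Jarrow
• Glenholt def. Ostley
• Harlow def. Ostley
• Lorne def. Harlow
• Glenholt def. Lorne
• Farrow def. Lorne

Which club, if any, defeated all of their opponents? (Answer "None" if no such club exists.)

Highest win total is Harlow with 4 (out of 5 possible).
Harlow lost to Lorne, so no club went undefeated.

None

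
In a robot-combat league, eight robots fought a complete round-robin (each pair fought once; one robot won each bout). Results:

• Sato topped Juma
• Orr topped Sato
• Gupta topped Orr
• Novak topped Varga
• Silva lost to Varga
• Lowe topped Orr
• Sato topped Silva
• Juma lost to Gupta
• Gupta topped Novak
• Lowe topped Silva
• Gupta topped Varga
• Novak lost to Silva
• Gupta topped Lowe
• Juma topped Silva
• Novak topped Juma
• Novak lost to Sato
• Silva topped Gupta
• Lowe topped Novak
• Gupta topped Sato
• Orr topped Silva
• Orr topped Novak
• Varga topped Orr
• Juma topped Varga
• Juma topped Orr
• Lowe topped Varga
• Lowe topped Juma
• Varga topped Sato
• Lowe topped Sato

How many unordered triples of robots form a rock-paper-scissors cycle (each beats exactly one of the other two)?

Win totals: Sato 3, Gupta 6, Lowe 6, Juma 3, Novak 2, Silva 2, Orr 3, Varga 3.
A robot with w wins dominates both others in C(w,2) triples; summing gives 3 + 15 + 15 + 3 + 1 + 1 + 3 + 3 = 44 transitive triples.
Total triples C(8,3) = 56, so cyclic triples = 56 − 44 = 12.

12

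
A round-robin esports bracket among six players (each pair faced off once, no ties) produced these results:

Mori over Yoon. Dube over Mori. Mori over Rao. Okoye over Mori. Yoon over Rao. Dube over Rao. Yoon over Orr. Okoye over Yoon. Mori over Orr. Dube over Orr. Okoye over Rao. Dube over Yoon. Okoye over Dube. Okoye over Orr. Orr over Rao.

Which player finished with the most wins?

Win totals: Yoon 2, Orr 1, Rao 0, Dube 4, Okoye 5, Mori 3.
Okoye leads with 5 wins (next highest: 4).

Okoye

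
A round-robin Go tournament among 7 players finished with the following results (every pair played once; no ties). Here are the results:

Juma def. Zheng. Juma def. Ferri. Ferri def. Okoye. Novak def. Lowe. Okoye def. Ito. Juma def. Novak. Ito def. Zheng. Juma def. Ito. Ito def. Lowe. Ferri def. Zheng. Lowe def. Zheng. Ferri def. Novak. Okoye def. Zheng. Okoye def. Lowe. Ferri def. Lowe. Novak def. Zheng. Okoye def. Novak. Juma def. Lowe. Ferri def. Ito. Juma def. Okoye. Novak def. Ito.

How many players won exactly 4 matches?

Win totals: Okoye 4, Ito 2, Juma 6, Lowe 1, Ferri 5, Novak 3, Zheng 0.
Exactly 4: Okoye — 1 player.

1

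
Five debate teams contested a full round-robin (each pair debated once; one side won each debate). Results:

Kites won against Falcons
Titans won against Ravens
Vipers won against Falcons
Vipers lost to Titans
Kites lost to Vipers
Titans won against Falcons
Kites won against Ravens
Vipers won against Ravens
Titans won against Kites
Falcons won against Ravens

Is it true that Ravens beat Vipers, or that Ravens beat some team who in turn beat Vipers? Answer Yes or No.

Ravens did not beat Vipers directly.
Ravens beat no one, so there is no intermediate team.

No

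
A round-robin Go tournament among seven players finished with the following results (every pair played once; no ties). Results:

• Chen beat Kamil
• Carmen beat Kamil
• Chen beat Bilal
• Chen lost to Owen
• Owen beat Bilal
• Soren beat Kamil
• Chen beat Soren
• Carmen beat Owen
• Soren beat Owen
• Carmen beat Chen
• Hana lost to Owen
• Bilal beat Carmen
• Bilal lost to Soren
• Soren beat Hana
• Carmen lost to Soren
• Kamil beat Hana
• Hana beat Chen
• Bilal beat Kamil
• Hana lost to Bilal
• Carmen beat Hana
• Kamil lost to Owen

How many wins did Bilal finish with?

Bilal's results: beat Kamil, Hana, Carmen; lost to Owen, Soren, Chen.
That is 3 wins.

3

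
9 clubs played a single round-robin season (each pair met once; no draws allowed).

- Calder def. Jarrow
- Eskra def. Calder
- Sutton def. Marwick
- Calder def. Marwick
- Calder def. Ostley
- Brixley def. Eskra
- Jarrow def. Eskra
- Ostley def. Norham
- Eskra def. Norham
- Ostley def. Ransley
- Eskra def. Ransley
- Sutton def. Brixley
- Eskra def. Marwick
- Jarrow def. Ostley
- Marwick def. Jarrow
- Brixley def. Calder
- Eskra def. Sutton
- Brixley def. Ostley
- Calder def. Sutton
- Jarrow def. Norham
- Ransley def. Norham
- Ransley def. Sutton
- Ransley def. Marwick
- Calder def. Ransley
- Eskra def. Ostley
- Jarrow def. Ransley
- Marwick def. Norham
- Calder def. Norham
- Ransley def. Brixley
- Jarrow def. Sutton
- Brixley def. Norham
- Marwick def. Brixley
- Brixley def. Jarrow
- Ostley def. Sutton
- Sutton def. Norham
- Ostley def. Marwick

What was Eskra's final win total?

Eskra's results: beat Norham, Calder, Sutton, Ransley, Ostley, Marwick; lost to Brixley, Jarrow.
That is 6 wins.

6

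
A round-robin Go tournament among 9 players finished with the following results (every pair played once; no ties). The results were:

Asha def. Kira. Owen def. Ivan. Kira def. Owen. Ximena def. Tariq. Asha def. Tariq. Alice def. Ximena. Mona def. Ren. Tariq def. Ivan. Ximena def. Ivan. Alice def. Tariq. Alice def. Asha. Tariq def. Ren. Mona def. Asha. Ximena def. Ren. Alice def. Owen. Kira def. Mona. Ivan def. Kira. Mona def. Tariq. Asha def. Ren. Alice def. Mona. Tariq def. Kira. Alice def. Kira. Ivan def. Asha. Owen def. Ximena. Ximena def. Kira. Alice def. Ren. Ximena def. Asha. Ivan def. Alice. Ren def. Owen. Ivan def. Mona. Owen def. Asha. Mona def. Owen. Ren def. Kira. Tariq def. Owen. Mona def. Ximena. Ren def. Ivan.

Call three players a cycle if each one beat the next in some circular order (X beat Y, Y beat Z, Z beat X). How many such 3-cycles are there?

Win totals: Mona 5, Asha 3, Ren 3, Alice 7, Owen 3, Ximena 5, Kira 2, Tariq 4, Ivan 4.
A player with w wins dominates both others in C(w,2) triples; summing gives 10 + 3 + 3 + 21 + 3 + 10 + 1 + 6 + 6 = 63 transitive triples.
Total triples C(9,3) = 84, so cyclic triples = 84 − 63 = 21.

21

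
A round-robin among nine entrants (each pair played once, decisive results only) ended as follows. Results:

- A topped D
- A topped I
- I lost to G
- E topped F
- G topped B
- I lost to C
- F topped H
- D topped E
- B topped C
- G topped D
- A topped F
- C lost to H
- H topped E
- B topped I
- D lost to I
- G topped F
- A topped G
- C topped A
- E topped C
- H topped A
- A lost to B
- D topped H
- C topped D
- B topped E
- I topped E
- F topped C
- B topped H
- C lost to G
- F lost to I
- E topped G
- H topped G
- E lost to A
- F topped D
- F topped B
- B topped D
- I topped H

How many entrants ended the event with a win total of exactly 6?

Win totals: A 5, B 6, C 3, D 2, E 3, F 4, G 5, H 4, I 4.
Exactly 6: B — 1 entrant.

1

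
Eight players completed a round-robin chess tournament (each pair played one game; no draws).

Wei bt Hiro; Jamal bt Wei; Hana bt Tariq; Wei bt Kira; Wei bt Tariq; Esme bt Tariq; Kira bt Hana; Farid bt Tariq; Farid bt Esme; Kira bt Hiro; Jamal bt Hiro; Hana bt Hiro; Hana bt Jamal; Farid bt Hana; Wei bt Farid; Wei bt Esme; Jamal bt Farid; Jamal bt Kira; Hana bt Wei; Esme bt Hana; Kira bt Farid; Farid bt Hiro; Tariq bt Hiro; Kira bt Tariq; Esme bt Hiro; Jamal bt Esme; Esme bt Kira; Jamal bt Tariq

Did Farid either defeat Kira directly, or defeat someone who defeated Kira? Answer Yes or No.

Yes

Farid did not beat Kira directly.
Farid beat Hiro, Hana, Tariq, Esme. Of those, Esme beat Kira.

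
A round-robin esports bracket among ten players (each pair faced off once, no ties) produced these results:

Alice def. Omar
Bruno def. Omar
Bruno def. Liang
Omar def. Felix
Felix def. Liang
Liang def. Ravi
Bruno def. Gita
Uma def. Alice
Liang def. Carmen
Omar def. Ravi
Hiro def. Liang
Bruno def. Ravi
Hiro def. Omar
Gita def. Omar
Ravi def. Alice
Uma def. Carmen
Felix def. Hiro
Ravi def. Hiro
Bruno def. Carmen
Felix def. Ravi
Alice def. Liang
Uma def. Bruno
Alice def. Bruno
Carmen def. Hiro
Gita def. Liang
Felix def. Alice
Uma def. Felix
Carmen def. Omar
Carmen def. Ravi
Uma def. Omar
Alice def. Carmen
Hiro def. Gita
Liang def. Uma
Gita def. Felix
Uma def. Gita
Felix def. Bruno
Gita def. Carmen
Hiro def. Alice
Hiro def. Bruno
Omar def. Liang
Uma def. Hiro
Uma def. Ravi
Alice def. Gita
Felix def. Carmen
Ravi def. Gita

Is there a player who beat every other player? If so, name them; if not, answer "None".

Highest win total is Uma with 8 (out of 9 possible).
Uma lost to Liang, so no player went undefeated.

None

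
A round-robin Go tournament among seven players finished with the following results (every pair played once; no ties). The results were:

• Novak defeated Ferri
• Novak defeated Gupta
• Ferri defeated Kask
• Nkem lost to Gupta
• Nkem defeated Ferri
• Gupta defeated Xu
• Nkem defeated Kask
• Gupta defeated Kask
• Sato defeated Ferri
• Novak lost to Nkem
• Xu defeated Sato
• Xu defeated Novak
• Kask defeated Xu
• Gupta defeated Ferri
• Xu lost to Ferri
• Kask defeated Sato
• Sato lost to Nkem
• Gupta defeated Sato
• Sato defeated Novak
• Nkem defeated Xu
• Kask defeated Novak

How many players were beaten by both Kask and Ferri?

1

Kask beat: Novak, Sato, Xu.
Ferri beat: Kask, Xu.
Both beat: Xu — 1.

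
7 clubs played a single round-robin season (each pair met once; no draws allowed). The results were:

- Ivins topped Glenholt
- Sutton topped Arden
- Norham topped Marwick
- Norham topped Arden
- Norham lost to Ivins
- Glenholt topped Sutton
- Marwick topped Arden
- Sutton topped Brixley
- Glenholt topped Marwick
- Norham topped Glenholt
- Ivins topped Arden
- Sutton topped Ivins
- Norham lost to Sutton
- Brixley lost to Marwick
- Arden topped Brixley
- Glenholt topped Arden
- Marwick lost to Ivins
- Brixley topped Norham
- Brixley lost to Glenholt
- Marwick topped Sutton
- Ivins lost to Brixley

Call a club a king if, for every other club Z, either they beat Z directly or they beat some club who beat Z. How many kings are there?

3

Sutton reaches everyone (king).
Arden cannot reach Sutton, Marwick, Glenholt in two steps.
Marwick cannot reach Glenholt in two steps.
Brixley cannot reach Sutton in two steps.
Ivins reaches everyone (king).
Norham cannot reach Ivins in two steps.
Glenholt reaches everyone (king).
Kings: Sutton, Ivins, Glenholt — 3.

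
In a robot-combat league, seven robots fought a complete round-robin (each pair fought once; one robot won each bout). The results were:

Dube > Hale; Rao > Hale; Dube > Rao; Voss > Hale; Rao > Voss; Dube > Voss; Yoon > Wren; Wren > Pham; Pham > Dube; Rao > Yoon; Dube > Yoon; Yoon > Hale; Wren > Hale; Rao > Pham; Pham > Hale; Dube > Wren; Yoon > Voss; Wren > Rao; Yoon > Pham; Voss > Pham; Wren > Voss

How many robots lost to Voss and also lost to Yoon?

2

Voss beat: Pham, Hale.
Yoon beat: Wren, Pham, Voss, Hale.
Both beat: Pham, Hale — 2.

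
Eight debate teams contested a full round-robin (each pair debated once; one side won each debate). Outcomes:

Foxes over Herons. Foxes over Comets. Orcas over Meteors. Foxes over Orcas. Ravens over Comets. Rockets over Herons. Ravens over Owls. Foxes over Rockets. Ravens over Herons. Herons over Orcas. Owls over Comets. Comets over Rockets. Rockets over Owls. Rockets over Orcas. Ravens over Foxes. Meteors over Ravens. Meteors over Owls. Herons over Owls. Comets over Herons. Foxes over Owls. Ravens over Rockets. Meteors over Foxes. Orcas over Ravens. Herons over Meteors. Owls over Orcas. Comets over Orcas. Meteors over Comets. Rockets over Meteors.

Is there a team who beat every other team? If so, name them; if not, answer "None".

None

Highest win total is Ravens with 5 (out of 7 possible).
Ravens lost to Meteors, Orcas, so no team went undefeated.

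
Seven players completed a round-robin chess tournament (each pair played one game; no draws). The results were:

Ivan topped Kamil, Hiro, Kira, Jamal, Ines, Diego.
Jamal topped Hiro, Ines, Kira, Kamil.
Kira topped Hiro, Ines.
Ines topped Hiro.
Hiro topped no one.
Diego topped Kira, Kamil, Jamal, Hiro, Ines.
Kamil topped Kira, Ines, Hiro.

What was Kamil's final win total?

Kamil's results: beat Ines, Hiro, Kira; lost to Ivan, Diego, Jamal.
That is 3 wins.

3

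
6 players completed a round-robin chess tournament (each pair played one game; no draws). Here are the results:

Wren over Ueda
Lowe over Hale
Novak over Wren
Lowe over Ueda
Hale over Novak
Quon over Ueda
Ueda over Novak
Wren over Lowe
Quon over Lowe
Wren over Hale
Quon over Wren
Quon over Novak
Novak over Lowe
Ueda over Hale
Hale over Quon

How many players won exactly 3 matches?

Win totals: Wren 3, Ueda 2, Lowe 2, Novak 2, Quon 4, Hale 2.
Exactly 3: Wren — 1 player.

1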